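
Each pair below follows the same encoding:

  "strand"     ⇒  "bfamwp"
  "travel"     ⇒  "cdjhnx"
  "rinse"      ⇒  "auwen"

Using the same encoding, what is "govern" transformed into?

A repeating key of period 2 is used — shifts +9, +12 over and over.
On govern: g+9=p, o+12=a, v+9=e, e+12=q, r+9=a, n+12=z.

paeqaz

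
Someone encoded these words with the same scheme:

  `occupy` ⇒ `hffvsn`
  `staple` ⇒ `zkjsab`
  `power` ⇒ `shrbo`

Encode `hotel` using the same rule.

ihkba

o(14)→h(7) and c(2)→f(5) fit y≡11x+9 (mod 26); the inverse of 11 mod 26 is 19. This is an affine cipher: with a=0,…,z=25, each position x becomes (11x+9) mod 26.
Applying it to hotel: h(7)→11·7+9≡8=i; o(14)→11·14+9≡7=h; t(19)→11·19+9≡10=k; e(4)→11·4+9≡1=b; l(11)→11·11+9≡0=a (all mod 26).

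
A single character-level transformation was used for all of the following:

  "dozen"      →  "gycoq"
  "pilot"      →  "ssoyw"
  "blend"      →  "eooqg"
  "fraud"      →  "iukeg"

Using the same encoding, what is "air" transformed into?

ksu

The shift depends on letter class: consonant d→g is +3, but vowel o→y is +10. The rule splits by letter class: vowels +10, consonants +3.
For air: a(vowel)+10=k, i(vowel)+10=s, r(cons)+3=u.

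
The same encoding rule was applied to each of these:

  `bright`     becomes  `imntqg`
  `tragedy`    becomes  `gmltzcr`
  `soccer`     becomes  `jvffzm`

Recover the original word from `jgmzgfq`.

b(1)→i(8) and r(17)→m(12) fit y≡23x+11 (mod 26); the inverse of 23 mod 26 is 17. Treating letters as 0–25, the rule is x ↦ 23x + 11 (mod 26).
Undoing it on jgmzgfq: j(9)→17·(9−11)≡18=s; g(6)→17·(6−11)≡19=t; m(12)→17·(12−11)≡17=r; z(25)→17·(25−11)≡4=e; g(6)→17·(6−11)≡19=t; f(5)→17·(5−11)≡2=c; q(16)→17·(16−11)≡7=h (all mod 26).

stretch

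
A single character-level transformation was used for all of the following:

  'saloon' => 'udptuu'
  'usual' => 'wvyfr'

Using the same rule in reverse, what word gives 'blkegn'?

zigzag

Letter i (0-indexed) is shifted by i+2, so successive shifts are 2, 3, 4, ….
Decoding blkegn: b−2=z, l−3=i, k−4=g, e−5=z, g−6=a, n−7=g.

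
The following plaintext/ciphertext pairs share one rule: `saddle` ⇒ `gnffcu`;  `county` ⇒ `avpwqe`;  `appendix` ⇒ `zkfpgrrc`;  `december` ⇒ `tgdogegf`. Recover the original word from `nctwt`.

The output letters match the input read backwards, each shifted +2: saddle reversed is elddas. The word is reversed, then every letter is shifted forward by 2.
Undoing it on nctwt: shift back: n−2=l, c−2=a, t−2=r, w−2=u, t−2=r → larur; then reverse → rural.

rural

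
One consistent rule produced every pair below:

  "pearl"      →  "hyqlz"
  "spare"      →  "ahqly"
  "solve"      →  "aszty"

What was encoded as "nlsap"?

frost

p(15)→h(7) and e(4)→y(24) fit y≡15x+16 (mod 26); the inverse of 15 mod 26 is 7. This is an affine cipher: with a=0,…,z=25, each position x becomes (15x+16) mod 26.
Decoding nlsap: n(13)→7·(13−16)≡5=f; l(11)→7·(11−16)≡17=r; s(18)→7·(18−16)≡14=o; a(0)→7·(0−16)≡18=s; p(15)→7·(15−16)≡19=t (all mod 26).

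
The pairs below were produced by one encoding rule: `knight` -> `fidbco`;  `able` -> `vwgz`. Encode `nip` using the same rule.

idk

Each letter is shifted forward by 21 in the alphabet (a Caesar shift of +21).
For nip: n+21=i, i+21=d, p+21=k.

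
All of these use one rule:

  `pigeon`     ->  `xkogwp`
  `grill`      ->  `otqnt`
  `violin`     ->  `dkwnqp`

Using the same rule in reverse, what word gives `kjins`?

chalk

Shifts by position in pigeon: pos 0: p→x (+8), pos 1: i→k (+2), pos 2: g→o (+8), pos 3: e→g (+2) — repeating every 2. A repeating key of period 2 is used — shifts +8, +2 over and over.
Undoing it on kjins: k−8=c, j−2=h, i−8=a, n−2=l, s−8=k.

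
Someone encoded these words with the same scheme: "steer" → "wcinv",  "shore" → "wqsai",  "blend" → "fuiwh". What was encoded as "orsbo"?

kiosk

Shifts by position in steer: pos 0: s→w (+4), pos 1: t→c (+9), pos 2: e→i (+4), pos 3: e→n (+9) — repeating every 2. A repeating key of period 2 is used — shifts +4, +9 over and over.
Decoding orsbo: o−4=k, r−9=i, s−4=o, b−9=s, o−4=k.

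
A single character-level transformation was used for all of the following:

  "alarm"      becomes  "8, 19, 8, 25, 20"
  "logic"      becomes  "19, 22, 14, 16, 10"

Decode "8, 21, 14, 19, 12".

angle

Letters become their 1-based position plus 7 (so a→8, b→9, …).
Decoding 8, 21, 14, 19, 12: 8→(8−7)÷1=1=a, 21→(21−7)÷1=14=n, 14→(14−7)÷1=7=g, 19→(19−7)÷1=12=l, 12→(12−7)÷1=5=e.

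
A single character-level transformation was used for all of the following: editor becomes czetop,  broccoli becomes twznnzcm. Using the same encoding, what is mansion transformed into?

yztdylx

Two steps: reverse the string, then apply a Caesar shift of +11.
For mansion: reverse → noisnam; then shift: n+11=y, o+11=z, i+11=t, s+11=d, n+11=y, a+11=l, m+11=x.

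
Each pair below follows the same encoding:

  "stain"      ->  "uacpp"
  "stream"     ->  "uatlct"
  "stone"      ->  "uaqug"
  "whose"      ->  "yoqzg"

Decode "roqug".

Shifts by position in stain: pos 0: s→u (+2), pos 1: t→a (+7), pos 2: a→c (+2), pos 3: i→p (+7) — repeating every 2. It's a Vigenère-style cipher with numeric key [2,7]: position i shifts by key[i mod 2].
Undoing it on roqug: r−2=p, o−7=h, q−2=o, u−7=n, g−2=e.

phone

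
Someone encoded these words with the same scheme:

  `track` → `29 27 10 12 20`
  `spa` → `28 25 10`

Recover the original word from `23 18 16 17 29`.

night

t is letter #20 and maps to 29: an offset of 9. Each letter is replaced by its alphabet position (a=1..z=26) + 9.
Undoing it on 23 18 16 17 29: 23→(23−9)÷1=14=n, 18→(18−9)÷1=9=i, 16→(16−9)÷1=7=g, 17→(17−9)÷1=8=h, 29→(29−9)÷1=20=t.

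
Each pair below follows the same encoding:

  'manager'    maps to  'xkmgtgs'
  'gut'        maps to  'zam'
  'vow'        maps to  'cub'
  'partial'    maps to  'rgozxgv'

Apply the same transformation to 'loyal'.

Read the word backwards and shift each letter +6.
Applying it to loyal: reverse → layol; then shift: l+6=r, a+6=g, y+6=e, o+6=u, l+6=r.

rgeur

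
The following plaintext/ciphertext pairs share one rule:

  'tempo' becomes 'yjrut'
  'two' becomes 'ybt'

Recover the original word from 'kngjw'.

fiber

Compare letters: t→y is +5, e→j is +5, m→r is +5 — a constant shift. Each letter is shifted forward by 5 in the alphabet (a Caesar shift of +5).
Decoding kngjw: k−5=f, n−5=i, g−5=b, j−5=e, w−5=r.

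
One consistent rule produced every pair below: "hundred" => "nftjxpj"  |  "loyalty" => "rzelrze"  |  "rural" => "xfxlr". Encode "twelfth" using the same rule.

Vowels shift forward by 11 and consonants shift forward by 6.
Applying it to twelfth: t(cons)+6=z, w(cons)+6=c, e(vowel)+11=p, l(cons)+6=r, f(cons)+6=l, t(cons)+6=z, h(cons)+6=n.

zcprlzn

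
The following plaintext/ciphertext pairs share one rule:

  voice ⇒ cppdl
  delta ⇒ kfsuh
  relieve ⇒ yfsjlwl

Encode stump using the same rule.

Shifts by position in voice: pos 0: v→c (+7), pos 1: o→p (+1), pos 2: i→p (+7), pos 3: c→d (+1) — repeating every 2. It's a Vigenère-style cipher with numeric key [7,1]: position i shifts by key[i mod 2].
Applying it to stump: s+7=z, t+1=u, u+7=b, m+1=n, p+7=w.

zubnw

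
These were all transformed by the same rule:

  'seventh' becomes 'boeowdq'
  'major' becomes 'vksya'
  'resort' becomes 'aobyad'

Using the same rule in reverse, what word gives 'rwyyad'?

import

Shifts by position in seventh: pos 0: s→b (+9), pos 1: e→o (+10), pos 2: v→e (+9), pos 3: e→o (+10) — repeating every 2. A repeating key of period 2 is used — shifts +9, +10 over and over.
Decoding rwyyad: r−9=i, w−10=m, y−9=p, y−10=o, a−9=r, d−10=t.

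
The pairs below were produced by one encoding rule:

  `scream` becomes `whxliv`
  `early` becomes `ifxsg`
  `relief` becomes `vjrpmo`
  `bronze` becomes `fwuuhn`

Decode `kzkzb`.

guest

Letter i (0-indexed) is shifted by i+4, so successive shifts are 4, 5, 6, ….
Decoding kzkzb: k−4=g, z−5=u, k−6=e, z−7=s, b−8=t.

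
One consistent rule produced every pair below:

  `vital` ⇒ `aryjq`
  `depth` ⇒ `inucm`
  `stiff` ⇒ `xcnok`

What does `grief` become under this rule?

lannk

Shifts by position in vital: pos 0: v→a (+5), pos 1: i→r (+9), pos 2: t→y (+5), pos 3: a→j (+9) — repeating every 2. A repeating key of period 2 is used — shifts +5, +9 over and over.
Applying it to grief: g+5=l, r+9=a, i+5=n, e+9=n, f+5=k.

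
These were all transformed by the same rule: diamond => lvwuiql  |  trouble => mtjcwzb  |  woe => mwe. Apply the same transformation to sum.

The output letters match the input read backwards, each shifted +8: diamond reversed is dnomaid. Read the word backwards and shift each letter +8.
On sum: reverse → mus; then shift: m+8=u, u+8=c, s+8=a.

uca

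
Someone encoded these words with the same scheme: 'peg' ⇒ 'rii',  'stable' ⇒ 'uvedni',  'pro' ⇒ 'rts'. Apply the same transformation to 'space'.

The shift depends on letter class: consonant p→r is +2, but vowel e→i is +4. The rule splits by letter class: vowels +4, consonants +2.
On space: s(cons)+2=u, p(cons)+2=r, a(vowel)+4=e, c(cons)+2=e, e(vowel)+4=i.

ureei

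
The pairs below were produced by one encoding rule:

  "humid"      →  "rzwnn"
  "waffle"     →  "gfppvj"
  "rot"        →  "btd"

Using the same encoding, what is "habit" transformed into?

The shift depends on letter class: consonant h→r is +10, but vowel u→z is +5. The rule splits by letter class: vowels +5, consonants +10.
On habit: h(cons)+10=r, a(vowel)+5=f, b(cons)+10=l, i(vowel)+5=n, t(cons)+10=d.

rflnd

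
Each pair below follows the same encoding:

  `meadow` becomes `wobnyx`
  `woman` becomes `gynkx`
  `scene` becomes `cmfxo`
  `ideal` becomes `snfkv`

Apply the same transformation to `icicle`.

smjmvf

Shifts by position in meadow: pos 0: m→w (+10), pos 1: e→o (+10), pos 2: a→b (+1), pos 3: d→n (+10), pos 4: o→y (+10), pos 5: w→x (+1) — repeating every 3. The shifts repeat in a cycle of length 3: positions 0,1,… shift by +10, +10, +1, then the pattern repeats.
On icicle: i+10=s, c+10=m, i+1=j, c+10=m, l+10=v, e+1=f.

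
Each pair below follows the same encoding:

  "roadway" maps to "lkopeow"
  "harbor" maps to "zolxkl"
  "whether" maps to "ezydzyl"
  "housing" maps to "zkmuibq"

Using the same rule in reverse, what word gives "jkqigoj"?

logical

Each letter's alphabet position (a=0..z=25) is mapped through 9·x+14 mod 26 — an affine cipher.
Reversing it on jkqigoj: j(9)→3·(9−14)≡11=l; k(10)→3·(10−14)≡14=o; q(16)→3·(16−14)≡6=g; i(8)→3·(8−14)≡8=i; g(6)→3·(6−14)≡2=c; o(14)→3·(14−14)≡0=a; j(9)→3·(9−14)≡11=l (all mod 26).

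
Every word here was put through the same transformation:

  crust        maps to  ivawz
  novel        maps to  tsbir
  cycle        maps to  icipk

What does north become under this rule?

tsxxn

Shifts by position in crust: pos 0: c→i (+6), pos 1: r→v (+4), pos 2: u→a (+6), pos 3: s→w (+4) — repeating every 2. A repeating key of period 2 is used — shifts +6, +4 over and over.
For north: n+6=t, o+4=s, r+6=x, t+4=x, h+6=n.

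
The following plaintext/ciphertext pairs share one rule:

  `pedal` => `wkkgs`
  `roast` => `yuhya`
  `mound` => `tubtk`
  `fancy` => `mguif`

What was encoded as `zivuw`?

scoop

Shifts by position in pedal: pos 0: p→w (+7), pos 1: e→k (+6), pos 2: d→k (+7), pos 3: a→g (+6) — repeating every 2. The shifts repeat in a cycle of length 2: positions 0,1,… shift by +7, +6, then the pattern repeats.
Undoing it on zivuw: z−7=s, i−6=c, v−7=o, u−6=o, w−7=p.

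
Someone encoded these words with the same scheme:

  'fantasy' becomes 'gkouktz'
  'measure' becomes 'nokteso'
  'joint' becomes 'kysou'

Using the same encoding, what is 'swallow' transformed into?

Two shifts are in play — +10 for a/e/i/o/u, +1 for every other letter.
Applying it to swallow: s(cons)+1=t, w(cons)+1=x, a(vowel)+10=k, l(cons)+1=m, l(cons)+1=m, o(vowel)+10=y, w(cons)+1=x.

txkmmyx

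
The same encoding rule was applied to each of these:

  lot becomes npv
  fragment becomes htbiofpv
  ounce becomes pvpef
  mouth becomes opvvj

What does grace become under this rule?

itbef

The shift depends on letter class: consonant l→n is +2, but vowel o→p is +1. Vowels shift forward by 1 and consonants shift forward by 2.
For grace: g(cons)+2=i, r(cons)+2=t, a(vowel)+1=b, c(cons)+2=e, e(vowel)+1=f.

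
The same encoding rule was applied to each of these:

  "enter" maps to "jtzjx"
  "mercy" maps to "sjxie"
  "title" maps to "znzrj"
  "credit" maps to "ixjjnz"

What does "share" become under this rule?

Vowels shift forward by 5 and consonants shift forward by 6.
For share: s(cons)+6=y, h(cons)+6=n, a(vowel)+5=f, r(cons)+6=x, e(vowel)+5=j.

ynfxj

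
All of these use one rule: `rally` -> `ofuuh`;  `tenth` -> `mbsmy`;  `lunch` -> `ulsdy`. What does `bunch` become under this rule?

elsdy

This is an affine cipher: with a=0,…,z=25, each position x becomes (25x+5) mod 26.
On bunch: b(1)→25·1+5≡4=e; u(20)→25·20+5≡11=l; n(13)→25·13+5≡18=s; c(2)→25·2+5≡3=d; h(7)→25·7+5≡24=y (all mod 26).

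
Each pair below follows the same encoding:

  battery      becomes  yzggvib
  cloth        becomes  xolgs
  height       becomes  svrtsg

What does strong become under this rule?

hgilmt

Each pair mirrors across the alphabet (b↔y, a↔z, t↔g): positions sum to 25. Each letter is replaced by its mirror in the alphabet: a↔z, b↔y, c↔x, and so on (the Atbash cipher).
Applying it to strong: s↔h, t↔g, r↔i, o↔l, n↔m, g↔t.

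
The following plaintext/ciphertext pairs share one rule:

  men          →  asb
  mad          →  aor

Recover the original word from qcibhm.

Compare letters: m→a is +14, e→s is +14, n→b is +14 — a constant shift. Every letter moves 14 places later in the alphabet, wrapping around z→a.
Decoding qcibhm: q−14=c, c−14=o, i−14=u, b−14=n, h−14=t, m−14=y.

county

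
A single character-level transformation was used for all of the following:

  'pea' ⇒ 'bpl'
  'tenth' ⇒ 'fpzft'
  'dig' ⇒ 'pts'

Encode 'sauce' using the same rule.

elfop

The shift depends on letter class: consonant p→b is +12, but vowel e→p is +11. The rule splits by letter class: vowels +11, consonants +12.
Applying it to sauce: s(cons)+12=e, a(vowel)+11=l, u(vowel)+11=f, c(cons)+12=o, e(vowel)+11=p.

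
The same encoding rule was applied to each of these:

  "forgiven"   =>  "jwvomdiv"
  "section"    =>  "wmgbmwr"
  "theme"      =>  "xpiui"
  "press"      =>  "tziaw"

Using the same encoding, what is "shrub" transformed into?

wpvcf

Shifts by position in forgiven: pos 0: f→j (+4), pos 1: o→w (+8), pos 2: r→v (+4), pos 3: g→o (+8) — repeating every 2. The shifts repeat in a cycle of length 2: positions 0,1,… shift by +4, +8, then the pattern repeats.
For shrub: s+4=w, h+8=p, r+4=v, u+8=c, b+4=f.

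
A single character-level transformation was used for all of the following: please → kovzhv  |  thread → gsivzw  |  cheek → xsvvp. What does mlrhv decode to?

Each pair mirrors across the alphabet (p↔k, l↔o, e↔v): positions sum to 25. Each letter is replaced by its mirror in the alphabet: a↔z, b↔y, c↔x, and so on (the Atbash cipher).
Reversing it on mlrhv: m↔n, l↔o, r↔i, h↔s, v↔e.

noise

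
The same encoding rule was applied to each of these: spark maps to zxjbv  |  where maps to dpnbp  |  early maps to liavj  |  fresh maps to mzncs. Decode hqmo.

Each letter shifts forward by (position + 7), i.e. 7, 8, 9, … — the shift grows by one for each successive letter.
Reversing it on hqmo: h−7=a, q−8=i, m−9=d, o−10=e.

aide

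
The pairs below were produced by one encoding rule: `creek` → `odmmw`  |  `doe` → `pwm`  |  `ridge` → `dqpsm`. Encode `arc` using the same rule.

Vowels shift forward by 8 and consonants shift forward by 12.
For arc: a(vowel)+8=i, r(cons)+12=d, c(cons)+12=o.

ido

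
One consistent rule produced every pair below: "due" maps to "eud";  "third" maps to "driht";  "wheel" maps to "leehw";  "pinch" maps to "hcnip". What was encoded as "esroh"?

horse

The output letters match the input read backwards: due reversed is eud. The word is simply reversed.
Undoing it on esroh: then reverse → horse.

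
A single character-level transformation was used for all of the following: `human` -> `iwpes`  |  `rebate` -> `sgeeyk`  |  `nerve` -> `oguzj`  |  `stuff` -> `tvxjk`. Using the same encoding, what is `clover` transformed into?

Each letter shifts forward by (position + 1), i.e. 1, 2, 3, … — the shift grows by one for each successive letter.
Applying it to clover: c+1=d, l+2=n, o+3=r, v+4=z, e+5=j, r+6=x.

dnrzjx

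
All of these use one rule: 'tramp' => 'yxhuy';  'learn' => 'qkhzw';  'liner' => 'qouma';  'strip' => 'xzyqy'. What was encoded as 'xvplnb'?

spider

In tramp: t→y is +5, r→x is +6, a→h is +7, m→u is +8 — the shift increases by 1 each position. Each letter shifts forward by (position + 5), i.e. 5, 6, 7, … — the shift grows by one for each successive letter.
Reversing it on xvplnb: x−5=s, v−6=p, p−7=i, l−8=d, n−9=e, b−10=r.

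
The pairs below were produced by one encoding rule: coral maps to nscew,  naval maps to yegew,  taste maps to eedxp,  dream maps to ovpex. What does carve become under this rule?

neczp

Shifts by position in coral: pos 0: c→n (+11), pos 1: o→s (+4), pos 2: r→c (+11), pos 3: a→e (+4) — repeating every 2. A repeating key of period 2 is used — shifts +11, +4 over and over.
For carve: c+11=n, a+4=e, r+11=c, v+4=z, e+11=p.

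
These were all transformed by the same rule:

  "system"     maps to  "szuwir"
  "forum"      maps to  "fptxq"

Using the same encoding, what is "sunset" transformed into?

svpviy

In system: s→s is +0, y→z is +1, s→u is +2, t→w is +3 — the shift increases by 1 each position. The shift increases by 1 at each position, starting from +0: 0, 1, 2, ….
On sunset: s+0=s, u+1=v, n+2=p, s+3=v, e+4=i, t+5=y.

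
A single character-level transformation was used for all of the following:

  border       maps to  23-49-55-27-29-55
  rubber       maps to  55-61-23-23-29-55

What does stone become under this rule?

57-59-49-47-29

b(#2)→23 and o(#15)→49: differences scale by 2, so n = 2·pos + 19. The formula is n = 2×(alphabet index, a=1) + 19.
Applying it to stone: s=19→57, t=20→59, o=15→49, n=14→47, e=5→29.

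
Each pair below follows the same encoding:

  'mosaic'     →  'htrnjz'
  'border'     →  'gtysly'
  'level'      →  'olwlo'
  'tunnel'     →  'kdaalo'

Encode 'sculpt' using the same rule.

m(12)→h(7) and o(14)→t(19) fit y≡19x+13 (mod 26); the inverse of 19 mod 26 is 11. Treating letters as 0–25, the rule is x ↦ 19x + 13 (mod 26).
For sculpt: s(18)→19·18+13≡17=r; c(2)→19·2+13≡25=z; u(20)→19·20+13≡3=d; l(11)→19·11+13≡14=o; p(15)→19·15+13≡12=m; t(19)→19·19+13≡10=k (all mod 26).

rzdomk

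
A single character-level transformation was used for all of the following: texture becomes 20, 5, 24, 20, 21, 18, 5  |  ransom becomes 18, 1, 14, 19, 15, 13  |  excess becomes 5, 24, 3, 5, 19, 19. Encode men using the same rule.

13, 5, 14

Each letter is replaced by its alphabet position (a=1, b=2, …, z=26).
On men: m=13→13, e=5→5, n=14→14.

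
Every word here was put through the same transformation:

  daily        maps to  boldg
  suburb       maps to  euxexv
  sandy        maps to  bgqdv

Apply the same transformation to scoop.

srrfv

The output letters match the input read backwards, each shifted +3: daily reversed is yliad. Read the word backwards and shift each letter +3.
For scoop: reverse → poocs; then shift: p+3=s, o+3=r, o+3=r, c+3=f, s+3=v.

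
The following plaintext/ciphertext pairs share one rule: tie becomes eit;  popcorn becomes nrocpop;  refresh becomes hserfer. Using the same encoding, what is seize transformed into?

The output letters match the input read backwards: tie reversed is eit. It's just the letters in reverse order.
Applying it to seize: reverse → ezies.

ezies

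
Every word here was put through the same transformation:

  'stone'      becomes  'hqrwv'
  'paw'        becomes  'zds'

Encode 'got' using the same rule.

wrj

The output letters match the input read backwards, each shifted +3: stone reversed is enots. Read the word backwards and shift each letter +3.
On got: reverse → tog; then shift: t+3=w, o+3=r, g+3=j.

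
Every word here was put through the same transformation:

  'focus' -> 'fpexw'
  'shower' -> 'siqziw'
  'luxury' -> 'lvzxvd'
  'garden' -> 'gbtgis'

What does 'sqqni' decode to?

spoke

In focus: f→f is +0, o→p is +1, c→e is +2, u→x is +3 — the shift increases by 1 each position. Letter i (0-indexed) is shifted by i+0, so successive shifts are 0, 1, 2, ….
Reversing it on sqqni: s−0=s, q−1=p, q−2=o, n−3=k, i−4=e.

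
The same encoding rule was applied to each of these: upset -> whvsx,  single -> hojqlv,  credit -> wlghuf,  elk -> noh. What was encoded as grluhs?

period

The output letters match the input read backwards, each shifted +3: upset reversed is tespu. Read the word backwards and shift each letter +3.
Decoding grluhs: shift back: g−3=d, r−3=o, l−3=i, u−3=r, h−3=e, s−3=p → doirep; then reverse → period.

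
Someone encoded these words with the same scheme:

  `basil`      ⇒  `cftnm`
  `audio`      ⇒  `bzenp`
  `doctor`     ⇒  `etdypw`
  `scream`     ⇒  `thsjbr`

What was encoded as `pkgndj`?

Shifts by position in basil: pos 0: b→c (+1), pos 1: a→f (+5), pos 2: s→t (+1), pos 3: i→n (+5) — repeating every 2. The shifts repeat in a cycle of length 2: positions 0,1,… shift by +1, +5, then the pattern repeats.
Decoding pkgndj: p−1=o, k−5=f, g−1=f, n−5=i, d−1=c, j−5=e.

office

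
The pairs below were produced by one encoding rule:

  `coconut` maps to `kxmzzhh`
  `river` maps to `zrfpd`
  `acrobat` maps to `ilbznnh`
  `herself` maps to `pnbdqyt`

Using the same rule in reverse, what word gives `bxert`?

tough

In coconut: c→k is +8, o→x is +9, c→m is +10, o→z is +11 — the shift increases by 1 each position. Each letter shifts forward by (position + 8), i.e. 8, 9, 10, … — the shift grows by one for each successive letter.
Decoding bxert: b−8=t, x−9=o, e−10=u, r−11=g, t−12=h.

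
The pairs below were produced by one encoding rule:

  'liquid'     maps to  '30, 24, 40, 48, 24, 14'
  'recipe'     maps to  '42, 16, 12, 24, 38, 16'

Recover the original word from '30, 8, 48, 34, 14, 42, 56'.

laundry

l(#12)→30 and i(#9)→24: differences scale by 2, so n = 2·pos + 6. With a=1..z=26, the number is 2·pos + 6.
Decoding 30, 8, 48, 34, 14, 42, 56: 30→(30−6)÷2=12=l, 8→(8−6)÷2=1=a, 48→(48−6)÷2=21=u, 34→(34−6)÷2=14=n, 14→(14−6)÷2=4=d, 42→(42−6)÷2=18=r, 56→(56−6)÷2=25=y.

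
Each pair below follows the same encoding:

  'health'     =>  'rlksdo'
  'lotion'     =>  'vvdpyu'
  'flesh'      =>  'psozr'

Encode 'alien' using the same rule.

Shifts by position in health: pos 0: h→r (+10), pos 1: e→l (+7), pos 2: a→k (+10), pos 3: l→s (+7) — repeating every 2. The shifts repeat in a cycle of length 2: positions 0,1,… shift by +10, +7, then the pattern repeats.
For alien: a+10=k, l+7=s, i+10=s, e+7=l, n+10=x.

ksslx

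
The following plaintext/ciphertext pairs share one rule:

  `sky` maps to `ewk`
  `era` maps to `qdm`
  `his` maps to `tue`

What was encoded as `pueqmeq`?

disease

This is a Caesar cipher with shift 12.
Undoing it on pueqmeq: p−12=d, u−12=i, e−12=s, q−12=e, m−12=a, e−12=s, q−12=e.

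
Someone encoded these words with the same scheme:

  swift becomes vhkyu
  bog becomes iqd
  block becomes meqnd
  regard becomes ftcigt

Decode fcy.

The output letters match the input read backwards, each shifted +2: swift reversed is tfiws. The word is reversed, then every letter is shifted forward by 2.
Reversing it on fcy: shift back: f−2=d, c−2=a, y−2=w → daw; then reverse → wad.

wad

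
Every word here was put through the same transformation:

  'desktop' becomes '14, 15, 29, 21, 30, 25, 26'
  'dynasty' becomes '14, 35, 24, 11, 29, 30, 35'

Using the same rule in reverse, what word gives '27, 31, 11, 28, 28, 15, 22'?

d is letter #4 and maps to 14: an offset of 10. Each letter is replaced by its alphabet position (a=1..z=26) + 10.
Decoding 27, 31, 11, 28, 28, 15, 22: 27→(27−10)÷1=17=q, 31→(31−10)÷1=21=u, 11→(11−10)÷1=1=a, 28→(28−10)÷1=18=r, 28→(28−10)÷1=18=r, 15→(15−10)÷1=5=e, 22→(22−10)÷1=12=l.

quarrel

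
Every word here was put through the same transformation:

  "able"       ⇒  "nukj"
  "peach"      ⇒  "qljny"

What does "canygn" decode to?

expert

The output letters match the input read backwards, each shifted +9: able reversed is elba. Read the word backwards and shift each letter +9.
Reversing it on canygn: shift back: c−9=t, a−9=r, n−9=e, y−9=p, g−9=x, n−9=e → trepxe; then reverse → expert.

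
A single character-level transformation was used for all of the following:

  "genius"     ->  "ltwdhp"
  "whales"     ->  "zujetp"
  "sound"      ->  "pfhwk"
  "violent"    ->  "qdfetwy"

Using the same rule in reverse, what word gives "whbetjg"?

nuclear

This is an affine cipher: with a=0,…,z=25, each position x becomes (9x+9) mod 26.
Decoding whbetjg: w(22)→3·(22−9)≡13=n; h(7)→3·(7−9)≡20=u; b(1)→3·(1−9)≡2=c; e(4)→3·(4−9)≡11=l; t(19)→3·(19−9)≡4=e; j(9)→3·(9−9)≡0=a; g(6)→3·(6−9)≡17=r (all mod 26).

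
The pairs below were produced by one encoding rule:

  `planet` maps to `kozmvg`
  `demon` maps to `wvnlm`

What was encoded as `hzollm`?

Each pair mirrors across the alphabet (p↔k, l↔o, a↔z): positions sum to 25. This is the alphabet-reversal cipher (Atbash): a becomes z, b becomes y, etc.
Undoing it on hzollm: h↔s, z↔a, o↔l, l↔o, l↔o, m↔n.

saloon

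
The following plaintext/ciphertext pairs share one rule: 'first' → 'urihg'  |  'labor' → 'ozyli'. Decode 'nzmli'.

Each letter is replaced by its mirror in the alphabet: a↔z, b↔y, c↔x, and so on (the Atbash cipher).
Reversing it on nzmli: n↔m, z↔a, m↔n, l↔o, i↔r.

manor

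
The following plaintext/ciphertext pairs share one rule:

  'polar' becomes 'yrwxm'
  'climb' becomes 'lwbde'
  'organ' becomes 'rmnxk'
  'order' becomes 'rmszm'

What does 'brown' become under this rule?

emrvk

p(15)→y(24) and o(14)→r(17) fit y≡7x+23 (mod 26); the inverse of 7 mod 26 is 15. This is an affine cipher: with a=0,…,z=25, each position x becomes (7x+23) mod 26.
Applying it to brown: b(1)→7·1+23≡4=e; r(17)→7·17+23≡12=m; o(14)→7·14+23≡17=r; w(22)→7·22+23≡21=v; n(13)→7·13+23≡10=k (all mod 26).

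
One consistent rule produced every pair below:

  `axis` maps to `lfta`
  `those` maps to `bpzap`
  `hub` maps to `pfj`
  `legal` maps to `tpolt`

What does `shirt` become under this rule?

Vowels shift forward by 11 and consonants shift forward by 8.
On shirt: s(cons)+8=a, h(cons)+8=p, i(vowel)+11=t, r(cons)+8=z, t(cons)+8=b.

aptzb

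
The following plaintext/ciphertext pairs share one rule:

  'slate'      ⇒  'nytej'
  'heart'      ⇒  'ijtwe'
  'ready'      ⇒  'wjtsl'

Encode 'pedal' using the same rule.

s(18)→n(13) and l(11)→y(24) fit y≡17x+19 (mod 26); the inverse of 17 mod 26 is 23. Treating letters as 0–25, the rule is x ↦ 17x + 19 (mod 26).
On pedal: p(15)→17·15+19≡14=o; e(4)→17·4+19≡9=j; d(3)→17·3+19≡18=s; a(0)→17·0+19≡19=t; l(11)→17·11+19≡24=y (all mod 26).

ojsty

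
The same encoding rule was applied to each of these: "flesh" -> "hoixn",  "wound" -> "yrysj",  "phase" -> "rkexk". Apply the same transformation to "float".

In flesh: f→h is +2, l→o is +3, e→i is +4, s→x is +5 — the shift increases by 1 each position. Each letter shifts forward by (position + 2), i.e. 2, 3, 4, … — the shift grows by one for each successive letter.
Applying it to float: f+2=h, l+3=o, o+4=s, a+5=f, t+6=z.

hosfz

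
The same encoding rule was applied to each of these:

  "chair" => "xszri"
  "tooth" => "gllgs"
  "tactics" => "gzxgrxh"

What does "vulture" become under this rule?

efogfiv

Each pair mirrors across the alphabet (c↔x, h↔s, a↔z): positions sum to 25. Letters are reflected about the middle of the alphabet (position → 25−position): Atbash.
For vulture: v↔e, u↔f, l↔o, t↔g, u↔f, r↔i, e↔v.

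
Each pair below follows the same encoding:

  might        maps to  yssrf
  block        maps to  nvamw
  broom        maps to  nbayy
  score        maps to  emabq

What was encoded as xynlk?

lobby

Shifts by position in might: pos 0: m→y (+12), pos 1: i→s (+10), pos 2: g→s (+12), pos 3: h→r (+10) — repeating every 2. It's a Vigenère-style cipher with numeric key [12,10]: position i shifts by key[i mod 2].
Undoing it on xynlk: x−12=l, y−10=o, n−12=b, l−10=b, k−12=y.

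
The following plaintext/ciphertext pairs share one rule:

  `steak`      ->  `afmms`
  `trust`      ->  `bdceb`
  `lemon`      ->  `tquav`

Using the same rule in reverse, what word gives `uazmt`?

Shifts by position in steak: pos 0: s→a (+8), pos 1: t→f (+12), pos 2: e→m (+8), pos 3: a→m (+12) — repeating every 2. It's a Vigenère-style cipher with numeric key [8,12]: position i shifts by key[i mod 2].
Undoing it on uazmt: u−8=m, a−12=o, z−8=r, m−12=a, t−8=l.

moral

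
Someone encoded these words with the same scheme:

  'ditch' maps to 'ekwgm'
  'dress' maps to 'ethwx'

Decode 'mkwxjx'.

litter

In ditch: d→e is +1, i→k is +2, t→w is +3, c→g is +4 — the shift increases by 1 each position. The shift increases by 1 at each position, starting from +1: 1, 2, 3, ….
Reversing it on mkwxjx: m−1=l, k−2=i, w−3=t, x−4=t, j−5=e, x−6=r.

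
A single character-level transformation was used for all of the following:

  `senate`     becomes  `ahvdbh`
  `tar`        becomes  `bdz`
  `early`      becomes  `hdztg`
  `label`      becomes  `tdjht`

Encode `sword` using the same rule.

The shift depends on letter class: consonant s→a is +8, but vowel e→h is +3. Two shifts are in play — +3 for a/e/i/o/u, +8 for every other letter.
For sword: s(cons)+8=a, w(cons)+8=e, o(vowel)+3=r, r(cons)+8=z, d(cons)+8=l.

aerzl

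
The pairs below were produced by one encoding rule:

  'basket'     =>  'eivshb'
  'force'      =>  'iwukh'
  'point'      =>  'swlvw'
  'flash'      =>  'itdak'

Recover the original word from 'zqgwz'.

widow

Shifts by position in basket: pos 0: b→e (+3), pos 1: a→i (+8), pos 2: s→v (+3), pos 3: k→s (+8) — repeating every 2. It's a Vigenère-style cipher with numeric key [3,8]: position i shifts by key[i mod 2].
Undoing it on zqgwz: z−3=w, q−8=i, g−3=d, w−8=o, z−3=w.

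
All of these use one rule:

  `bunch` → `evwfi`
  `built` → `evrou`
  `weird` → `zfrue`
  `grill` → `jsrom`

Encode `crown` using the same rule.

fsxzo

It's a Vigenère-style cipher with numeric key [3,1,9]: position i shifts by key[i mod 3].
On crown: c+3=f, r+1=s, o+9=x, w+3=z, n+1=o.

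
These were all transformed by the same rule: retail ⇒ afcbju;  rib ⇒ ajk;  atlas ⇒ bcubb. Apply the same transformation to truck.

The shift depends on letter class: consonant r→a is +9, but vowel e→f is +1. Vowels shift forward by 1 and consonants shift forward by 9.
For truck: t(cons)+9=c, r(cons)+9=a, u(vowel)+1=v, c(cons)+9=l, k(cons)+9=t.

cavlt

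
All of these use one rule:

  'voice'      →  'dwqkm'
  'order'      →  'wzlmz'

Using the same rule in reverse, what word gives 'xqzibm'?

Compare letters: v→d is +8, o→w is +8, i→q is +8 — a constant shift. Each letter is shifted forward by 8 in the alphabet (a Caesar shift of +8).
Decoding xqzibm: x−8=p, q−8=i, z−8=r, i−8=a, b−8=t, m−8=e.

pirate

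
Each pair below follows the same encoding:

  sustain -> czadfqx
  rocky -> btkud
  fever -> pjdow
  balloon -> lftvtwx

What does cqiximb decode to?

Shifts by position in sustain: pos 0: s→c (+10), pos 1: u→z (+5), pos 2: s→a (+8), pos 3: t→d (+10), pos 4: a→f (+5), pos 5: i→q (+8) — repeating every 3. The shifts repeat in a cycle of length 3: positions 0,1,… shift by +10, +5, +8, then the pattern repeats.
Reversing it on cqiximb: c−10=s, q−5=l, i−8=a, x−10=n, i−5=d, m−8=e, b−10=r.

slander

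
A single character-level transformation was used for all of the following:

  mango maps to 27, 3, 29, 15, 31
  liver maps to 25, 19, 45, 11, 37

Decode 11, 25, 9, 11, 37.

elder

Each letter becomes 2×(its alphabet position, a=1..z=26) + 1.
Reversing it on 11, 25, 9, 11, 37: 11→(11−1)÷2=5=e, 25→(25−1)÷2=12=l, 9→(9−1)÷2=4=d, 11→(11−1)÷2=5=e, 37→(37−1)÷2=18=r.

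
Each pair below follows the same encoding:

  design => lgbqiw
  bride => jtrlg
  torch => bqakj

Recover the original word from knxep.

clown

Shifts by position in design: pos 0: d→l (+8), pos 1: e→g (+2), pos 2: s→b (+9), pos 3: i→q (+8), pos 4: g→i (+2), pos 5: n→w (+9) — repeating every 3. The shifts repeat in a cycle of length 3: positions 0,1,… shift by +8, +2, +9, then the pattern repeats.
Undoing it on knxep: k−8=c, n−2=l, x−9=o, e−8=w, p−2=n.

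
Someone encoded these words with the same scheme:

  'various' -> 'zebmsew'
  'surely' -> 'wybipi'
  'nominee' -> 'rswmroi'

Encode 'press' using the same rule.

tvoww

Shifts by position in various: pos 0: v→z (+4), pos 1: a→e (+4), pos 2: r→b (+10), pos 3: i→m (+4), pos 4: o→s (+4), pos 5: u→e (+10) — repeating every 3. A repeating key of period 3 is used — shifts +4, +4, +10 over and over.
For press: p+4=t, r+4=v, e+10=o, s+4=w, s+4=w.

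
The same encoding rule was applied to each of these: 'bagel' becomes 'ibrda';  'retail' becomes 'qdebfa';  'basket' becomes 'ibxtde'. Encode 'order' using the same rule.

b(1)→i(8) and a(0)→b(1) fit y≡7x+1 (mod 26); the inverse of 7 mod 26 is 15. Each letter's alphabet position (a=0..z=25) is mapped through 7·x+1 mod 26 — an affine cipher.
For order: o(14)→7·14+1≡21=v; r(17)→7·17+1≡16=q; d(3)→7·3+1≡22=w; e(4)→7·4+1≡3=d; r(17)→7·17+1≡16=q (all mod 26).

vqwdq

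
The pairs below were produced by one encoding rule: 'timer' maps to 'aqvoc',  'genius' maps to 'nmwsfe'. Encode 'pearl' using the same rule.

wmjbw

In timer: t→a is +7, i→q is +8, m→v is +9, e→o is +10 — the shift increases by 1 each position. Letter i (0-indexed) is shifted by i+7, so successive shifts are 7, 8, 9, ….
Applying it to pearl: p+7=w, e+8=m, a+9=j, r+10=b, l+11=w.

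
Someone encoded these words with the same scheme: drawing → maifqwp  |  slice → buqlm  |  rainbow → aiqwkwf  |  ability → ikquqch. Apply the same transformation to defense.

The shift depends on letter class: consonant d→m is +9, but vowel a→i is +8. Vowels shift forward by 8 and consonants shift forward by 9.
For defense: d(cons)+9=m, e(vowel)+8=m, f(cons)+9=o, e(vowel)+8=m, n(cons)+9=w, s(cons)+9=b, e(vowel)+8=m.

mmomwbm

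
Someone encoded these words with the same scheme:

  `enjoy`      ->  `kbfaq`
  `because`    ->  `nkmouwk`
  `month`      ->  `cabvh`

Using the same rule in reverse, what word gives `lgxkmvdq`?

directly

e(4)→k(10) and n(13)→b(1) fit y≡25x+14 (mod 26); the inverse of 25 mod 26 is 25. This is an affine cipher: with a=0,…,z=25, each position x becomes (25x+14) mod 26.
Reversing it on lgxkmvdq: l(11)→25·(11−14)≡3=d; g(6)→25·(6−14)≡8=i; x(23)→25·(23−14)≡17=r; k(10)→25·(10−14)≡4=e; m(12)→25·(12−14)≡2=c; v(21)→25·(21−14)≡19=t; d(3)→25·(3−14)≡11=l; q(16)→25·(16−14)≡24=y (all mod 26).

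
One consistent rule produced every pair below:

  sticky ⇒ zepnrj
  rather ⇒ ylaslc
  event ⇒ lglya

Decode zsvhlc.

shower

Shifts by position in sticky: pos 0: s→z (+7), pos 1: t→e (+11), pos 2: i→p (+7), pos 3: c→n (+11) — repeating every 2. A repeating key of period 2 is used — shifts +7, +11 over and over.
Reversing it on zsvhlc: z−7=s, s−11=h, v−7=o, h−11=w, l−7=e, c−11=r.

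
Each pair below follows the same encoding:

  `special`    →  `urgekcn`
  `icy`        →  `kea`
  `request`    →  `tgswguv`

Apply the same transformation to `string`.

uvtkpi

Compare letters: s→u is +2, p→r is +2, e→g is +2 — a constant shift. This is a Caesar cipher with shift 2.
On string: s+2=u, t+2=v, r+2=t, i+2=k, n+2=p, g+2=i.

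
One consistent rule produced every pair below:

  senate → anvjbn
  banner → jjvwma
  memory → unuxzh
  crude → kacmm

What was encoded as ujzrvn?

marine

Shifts by position in senate: pos 0: s→a (+8), pos 1: e→n (+9), pos 2: n→v (+8), pos 3: a→j (+9) — repeating every 2. The shifts repeat in a cycle of length 2: positions 0,1,… shift by +8, +9, then the pattern repeats.
Decoding ujzrvn: u−8=m, j−9=a, z−8=r, r−9=i, v−8=n, n−9=e.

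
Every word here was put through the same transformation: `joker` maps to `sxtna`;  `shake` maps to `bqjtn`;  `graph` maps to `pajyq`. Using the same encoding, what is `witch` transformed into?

frclq

Compare letters: j→s is +9, o→x is +9, k→t is +9 — a constant shift. Every letter moves 9 places later in the alphabet, wrapping around z→a.
For witch: w+9=f, i+9=r, t+9=c, c+9=l, h+9=q.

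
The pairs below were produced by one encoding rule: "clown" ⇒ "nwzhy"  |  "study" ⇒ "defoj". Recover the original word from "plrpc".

Compare letters: c→n is +11, l→w is +11, o→z is +11 — a constant shift. It's a constant shift of +11 (ROT11).
Undoing it on plrpc: p−11=e, l−11=a, r−11=g, p−11=e, c−11=r.

eager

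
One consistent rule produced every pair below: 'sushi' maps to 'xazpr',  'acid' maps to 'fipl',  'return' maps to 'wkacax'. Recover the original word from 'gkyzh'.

Letter i (0-indexed) is shifted by i+5, so successive shifts are 5, 6, 7, ….
Undoing it on gkyzh: g−5=b, k−6=e, y−7=r, z−8=r, h−9=y.

berry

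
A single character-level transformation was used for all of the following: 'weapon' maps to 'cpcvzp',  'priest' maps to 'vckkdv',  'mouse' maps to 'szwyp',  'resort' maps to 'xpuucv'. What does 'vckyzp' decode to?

prison

Shifts by position in weapon: pos 0: w→c (+6), pos 1: e→p (+11), pos 2: a→c (+2), pos 3: p→v (+6), pos 4: o→z (+11), pos 5: n→p (+2) — repeating every 3. It's a Vigenère-style cipher with numeric key [6,11,2]: position i shifts by key[i mod 3].
Reversing it on vckyzp: v−6=p, c−11=r, k−2=i, y−6=s, z−11=o, p−2=n.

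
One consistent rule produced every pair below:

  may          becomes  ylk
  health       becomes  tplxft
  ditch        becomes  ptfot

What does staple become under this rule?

The shift depends on letter class: consonant m→y is +12, but vowel a→l is +11. Vowels shift forward by 11 and consonants shift forward by 12.
Applying it to staple: s(cons)+12=e, t(cons)+12=f, a(vowel)+11=l, p(cons)+12=b, l(cons)+12=x, e(vowel)+11=p.

eflbxp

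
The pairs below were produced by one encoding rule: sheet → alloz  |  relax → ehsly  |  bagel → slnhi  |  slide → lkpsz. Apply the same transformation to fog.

nvm

Two steps: reverse the string, then apply a Caesar shift of +7.
For fog: reverse → gof; then shift: g+7=n, o+7=v, f+7=m.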